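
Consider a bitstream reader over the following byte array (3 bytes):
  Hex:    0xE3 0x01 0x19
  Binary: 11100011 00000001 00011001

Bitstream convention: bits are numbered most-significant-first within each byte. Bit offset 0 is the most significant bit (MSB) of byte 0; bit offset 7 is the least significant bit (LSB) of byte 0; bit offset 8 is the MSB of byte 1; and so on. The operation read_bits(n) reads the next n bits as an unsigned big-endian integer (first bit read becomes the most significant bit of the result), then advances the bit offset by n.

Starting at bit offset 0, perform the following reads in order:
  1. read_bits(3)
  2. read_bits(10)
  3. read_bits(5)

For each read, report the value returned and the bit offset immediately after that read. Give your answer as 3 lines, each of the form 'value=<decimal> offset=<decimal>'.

Answer: value=7 offset=3
value=96 offset=13
value=4 offset=18

Derivation:
Read 1: bits[0:3] width=3 -> value=7 (bin 111); offset now 3 = byte 0 bit 3; 21 bits remain
Read 2: bits[3:13] width=10 -> value=96 (bin 0001100000); offset now 13 = byte 1 bit 5; 11 bits remain
Read 3: bits[13:18] width=5 -> value=4 (bin 00100); offset now 18 = byte 2 bit 2; 6 bits remain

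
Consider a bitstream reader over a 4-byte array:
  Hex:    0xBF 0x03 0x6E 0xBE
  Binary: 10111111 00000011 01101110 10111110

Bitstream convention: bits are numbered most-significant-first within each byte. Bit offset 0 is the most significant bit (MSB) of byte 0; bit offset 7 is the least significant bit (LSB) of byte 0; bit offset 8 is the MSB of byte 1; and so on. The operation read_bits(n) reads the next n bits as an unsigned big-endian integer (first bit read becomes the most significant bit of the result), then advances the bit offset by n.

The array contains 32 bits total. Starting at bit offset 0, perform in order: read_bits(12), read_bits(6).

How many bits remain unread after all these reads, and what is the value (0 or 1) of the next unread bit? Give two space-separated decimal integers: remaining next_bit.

Read 1: bits[0:12] width=12 -> value=3056 (bin 101111110000); offset now 12 = byte 1 bit 4; 20 bits remain
Read 2: bits[12:18] width=6 -> value=13 (bin 001101); offset now 18 = byte 2 bit 2; 14 bits remain

Answer: 14 1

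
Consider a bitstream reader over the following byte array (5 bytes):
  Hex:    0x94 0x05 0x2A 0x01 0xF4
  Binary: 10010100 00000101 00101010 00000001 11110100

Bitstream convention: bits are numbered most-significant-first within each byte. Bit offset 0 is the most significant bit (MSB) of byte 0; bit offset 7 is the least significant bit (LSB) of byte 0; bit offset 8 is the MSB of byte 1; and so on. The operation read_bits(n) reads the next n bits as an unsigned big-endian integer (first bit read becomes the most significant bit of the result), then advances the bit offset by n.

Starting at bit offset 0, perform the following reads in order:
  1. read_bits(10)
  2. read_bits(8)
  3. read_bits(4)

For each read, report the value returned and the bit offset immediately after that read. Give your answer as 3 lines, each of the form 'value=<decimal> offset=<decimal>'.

Answer: value=592 offset=10
value=20 offset=18
value=10 offset=22

Derivation:
Read 1: bits[0:10] width=10 -> value=592 (bin 1001010000); offset now 10 = byte 1 bit 2; 30 bits remain
Read 2: bits[10:18] width=8 -> value=20 (bin 00010100); offset now 18 = byte 2 bit 2; 22 bits remain
Read 3: bits[18:22] width=4 -> value=10 (bin 1010); offset now 22 = byte 2 bit 6; 18 bits remain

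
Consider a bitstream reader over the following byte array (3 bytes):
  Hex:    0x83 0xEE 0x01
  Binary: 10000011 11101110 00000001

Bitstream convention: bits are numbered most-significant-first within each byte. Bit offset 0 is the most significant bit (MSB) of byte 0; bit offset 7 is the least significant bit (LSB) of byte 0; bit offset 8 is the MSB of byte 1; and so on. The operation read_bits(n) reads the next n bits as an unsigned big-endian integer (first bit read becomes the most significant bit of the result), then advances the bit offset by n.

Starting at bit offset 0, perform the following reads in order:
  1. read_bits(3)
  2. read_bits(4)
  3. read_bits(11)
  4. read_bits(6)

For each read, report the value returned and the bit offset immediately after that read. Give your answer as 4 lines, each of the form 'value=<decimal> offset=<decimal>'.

Read 1: bits[0:3] width=3 -> value=4 (bin 100); offset now 3 = byte 0 bit 3; 21 bits remain
Read 2: bits[3:7] width=4 -> value=1 (bin 0001); offset now 7 = byte 0 bit 7; 17 bits remain
Read 3: bits[7:18] width=11 -> value=1976 (bin 11110111000); offset now 18 = byte 2 bit 2; 6 bits remain
Read 4: bits[18:24] width=6 -> value=1 (bin 000001); offset now 24 = byte 3 bit 0; 0 bits remain

Answer: value=4 offset=3
value=1 offset=7
value=1976 offset=18
value=1 offset=24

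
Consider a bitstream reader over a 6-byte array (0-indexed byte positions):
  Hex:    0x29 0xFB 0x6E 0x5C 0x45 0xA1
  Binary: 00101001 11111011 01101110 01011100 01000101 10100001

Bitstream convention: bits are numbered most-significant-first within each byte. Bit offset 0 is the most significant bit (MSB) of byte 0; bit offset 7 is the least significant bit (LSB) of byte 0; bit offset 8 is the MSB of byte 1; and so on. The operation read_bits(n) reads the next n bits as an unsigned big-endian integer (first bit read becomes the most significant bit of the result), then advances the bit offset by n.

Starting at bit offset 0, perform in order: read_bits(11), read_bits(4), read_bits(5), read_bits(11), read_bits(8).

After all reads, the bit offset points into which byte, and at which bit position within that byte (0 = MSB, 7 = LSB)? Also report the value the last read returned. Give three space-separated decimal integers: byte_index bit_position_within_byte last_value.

Answer: 4 7 34

Derivation:
Read 1: bits[0:11] width=11 -> value=335 (bin 00101001111); offset now 11 = byte 1 bit 3; 37 bits remain
Read 2: bits[11:15] width=4 -> value=13 (bin 1101); offset now 15 = byte 1 bit 7; 33 bits remain
Read 3: bits[15:20] width=5 -> value=22 (bin 10110); offset now 20 = byte 2 bit 4; 28 bits remain
Read 4: bits[20:31] width=11 -> value=1838 (bin 11100101110); offset now 31 = byte 3 bit 7; 17 bits remain
Read 5: bits[31:39] width=8 -> value=34 (bin 00100010); offset now 39 = byte 4 bit 7; 9 bits remain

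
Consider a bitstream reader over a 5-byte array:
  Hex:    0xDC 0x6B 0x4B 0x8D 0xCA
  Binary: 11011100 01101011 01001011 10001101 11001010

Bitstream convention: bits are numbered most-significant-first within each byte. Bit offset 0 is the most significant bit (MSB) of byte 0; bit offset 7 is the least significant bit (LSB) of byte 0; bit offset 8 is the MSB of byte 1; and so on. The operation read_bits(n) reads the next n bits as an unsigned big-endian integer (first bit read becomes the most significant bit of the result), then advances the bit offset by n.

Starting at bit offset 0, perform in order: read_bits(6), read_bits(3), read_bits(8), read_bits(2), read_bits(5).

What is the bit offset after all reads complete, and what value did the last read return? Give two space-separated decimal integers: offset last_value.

Read 1: bits[0:6] width=6 -> value=55 (bin 110111); offset now 6 = byte 0 bit 6; 34 bits remain
Read 2: bits[6:9] width=3 -> value=0 (bin 000); offset now 9 = byte 1 bit 1; 31 bits remain
Read 3: bits[9:17] width=8 -> value=214 (bin 11010110); offset now 17 = byte 2 bit 1; 23 bits remain
Read 4: bits[17:19] width=2 -> value=2 (bin 10); offset now 19 = byte 2 bit 3; 21 bits remain
Read 5: bits[19:24] width=5 -> value=11 (bin 01011); offset now 24 = byte 3 bit 0; 16 bits remain

Answer: 24 11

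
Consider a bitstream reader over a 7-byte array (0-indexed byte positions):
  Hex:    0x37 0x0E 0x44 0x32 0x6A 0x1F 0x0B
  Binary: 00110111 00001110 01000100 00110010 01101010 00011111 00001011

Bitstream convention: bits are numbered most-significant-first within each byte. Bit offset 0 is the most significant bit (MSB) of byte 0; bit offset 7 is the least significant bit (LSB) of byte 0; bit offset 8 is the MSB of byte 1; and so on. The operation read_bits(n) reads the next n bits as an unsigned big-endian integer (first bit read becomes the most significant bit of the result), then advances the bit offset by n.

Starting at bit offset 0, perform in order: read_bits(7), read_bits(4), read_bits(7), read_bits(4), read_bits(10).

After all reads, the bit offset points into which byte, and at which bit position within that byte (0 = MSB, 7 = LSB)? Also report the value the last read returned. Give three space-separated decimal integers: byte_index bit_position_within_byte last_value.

Read 1: bits[0:7] width=7 -> value=27 (bin 0011011); offset now 7 = byte 0 bit 7; 49 bits remain
Read 2: bits[7:11] width=4 -> value=8 (bin 1000); offset now 11 = byte 1 bit 3; 45 bits remain
Read 3: bits[11:18] width=7 -> value=57 (bin 0111001); offset now 18 = byte 2 bit 2; 38 bits remain
Read 4: bits[18:22] width=4 -> value=1 (bin 0001); offset now 22 = byte 2 bit 6; 34 bits remain
Read 5: bits[22:32] width=10 -> value=50 (bin 0000110010); offset now 32 = byte 4 bit 0; 24 bits remain

Answer: 4 0 50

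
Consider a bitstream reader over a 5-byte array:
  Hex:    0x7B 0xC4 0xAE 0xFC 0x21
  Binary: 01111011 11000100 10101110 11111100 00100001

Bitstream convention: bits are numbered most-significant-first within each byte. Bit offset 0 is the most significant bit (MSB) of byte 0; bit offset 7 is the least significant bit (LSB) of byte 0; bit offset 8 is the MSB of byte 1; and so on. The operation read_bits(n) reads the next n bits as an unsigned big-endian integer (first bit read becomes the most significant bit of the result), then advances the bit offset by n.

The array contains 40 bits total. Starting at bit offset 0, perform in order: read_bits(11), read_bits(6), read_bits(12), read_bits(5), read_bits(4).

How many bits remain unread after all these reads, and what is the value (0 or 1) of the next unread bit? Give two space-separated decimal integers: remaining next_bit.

Answer: 2 0

Derivation:
Read 1: bits[0:11] width=11 -> value=990 (bin 01111011110); offset now 11 = byte 1 bit 3; 29 bits remain
Read 2: bits[11:17] width=6 -> value=9 (bin 001001); offset now 17 = byte 2 bit 1; 23 bits remain
Read 3: bits[17:29] width=12 -> value=1503 (bin 010111011111); offset now 29 = byte 3 bit 5; 11 bits remain
Read 4: bits[29:34] width=5 -> value=16 (bin 10000); offset now 34 = byte 4 bit 2; 6 bits remain
Read 5: bits[34:38] width=4 -> value=8 (bin 1000); offset now 38 = byte 4 bit 6; 2 bits remain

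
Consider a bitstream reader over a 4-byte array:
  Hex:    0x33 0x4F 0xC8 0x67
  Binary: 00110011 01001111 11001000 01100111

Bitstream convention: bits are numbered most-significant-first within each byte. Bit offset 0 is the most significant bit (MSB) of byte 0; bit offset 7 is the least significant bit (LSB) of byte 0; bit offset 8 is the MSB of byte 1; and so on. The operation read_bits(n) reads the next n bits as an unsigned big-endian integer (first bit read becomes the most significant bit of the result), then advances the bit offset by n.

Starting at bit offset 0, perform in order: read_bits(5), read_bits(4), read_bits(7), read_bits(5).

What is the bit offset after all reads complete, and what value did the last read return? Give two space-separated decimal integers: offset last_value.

Answer: 21 25

Derivation:
Read 1: bits[0:5] width=5 -> value=6 (bin 00110); offset now 5 = byte 0 bit 5; 27 bits remain
Read 2: bits[5:9] width=4 -> value=6 (bin 0110); offset now 9 = byte 1 bit 1; 23 bits remain
Read 3: bits[9:16] width=7 -> value=79 (bin 1001111); offset now 16 = byte 2 bit 0; 16 bits remain
Read 4: bits[16:21] width=5 -> value=25 (bin 11001); offset now 21 = byte 2 bit 5; 11 bits remain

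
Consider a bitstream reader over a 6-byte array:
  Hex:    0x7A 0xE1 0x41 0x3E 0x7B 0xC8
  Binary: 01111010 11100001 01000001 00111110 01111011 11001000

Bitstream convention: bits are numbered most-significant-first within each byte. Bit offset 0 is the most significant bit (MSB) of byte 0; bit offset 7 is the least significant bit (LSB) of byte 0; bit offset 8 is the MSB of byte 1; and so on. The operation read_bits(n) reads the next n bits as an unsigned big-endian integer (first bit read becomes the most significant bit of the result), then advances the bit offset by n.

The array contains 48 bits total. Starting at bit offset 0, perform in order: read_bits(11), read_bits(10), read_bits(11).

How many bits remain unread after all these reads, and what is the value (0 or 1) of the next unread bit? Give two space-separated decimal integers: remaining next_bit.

Read 1: bits[0:11] width=11 -> value=983 (bin 01111010111); offset now 11 = byte 1 bit 3; 37 bits remain
Read 2: bits[11:21] width=10 -> value=40 (bin 0000101000); offset now 21 = byte 2 bit 5; 27 bits remain
Read 3: bits[21:32] width=11 -> value=318 (bin 00100111110); offset now 32 = byte 4 bit 0; 16 bits remain

Answer: 16 0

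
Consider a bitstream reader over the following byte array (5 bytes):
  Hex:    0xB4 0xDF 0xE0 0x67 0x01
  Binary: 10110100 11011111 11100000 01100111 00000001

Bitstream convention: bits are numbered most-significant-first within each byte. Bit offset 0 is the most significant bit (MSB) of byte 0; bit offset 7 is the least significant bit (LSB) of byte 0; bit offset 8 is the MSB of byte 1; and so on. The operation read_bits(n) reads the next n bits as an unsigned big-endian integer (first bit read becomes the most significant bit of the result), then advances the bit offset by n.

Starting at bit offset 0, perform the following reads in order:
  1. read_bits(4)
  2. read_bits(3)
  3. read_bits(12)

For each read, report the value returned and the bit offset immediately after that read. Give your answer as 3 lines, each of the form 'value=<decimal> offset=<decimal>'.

Answer: value=11 offset=4
value=2 offset=7
value=1791 offset=19

Derivation:
Read 1: bits[0:4] width=4 -> value=11 (bin 1011); offset now 4 = byte 0 bit 4; 36 bits remain
Read 2: bits[4:7] width=3 -> value=2 (bin 010); offset now 7 = byte 0 bit 7; 33 bits remain
Read 3: bits[7:19] width=12 -> value=1791 (bin 011011111111); offset now 19 = byte 2 bit 3; 21 bits remain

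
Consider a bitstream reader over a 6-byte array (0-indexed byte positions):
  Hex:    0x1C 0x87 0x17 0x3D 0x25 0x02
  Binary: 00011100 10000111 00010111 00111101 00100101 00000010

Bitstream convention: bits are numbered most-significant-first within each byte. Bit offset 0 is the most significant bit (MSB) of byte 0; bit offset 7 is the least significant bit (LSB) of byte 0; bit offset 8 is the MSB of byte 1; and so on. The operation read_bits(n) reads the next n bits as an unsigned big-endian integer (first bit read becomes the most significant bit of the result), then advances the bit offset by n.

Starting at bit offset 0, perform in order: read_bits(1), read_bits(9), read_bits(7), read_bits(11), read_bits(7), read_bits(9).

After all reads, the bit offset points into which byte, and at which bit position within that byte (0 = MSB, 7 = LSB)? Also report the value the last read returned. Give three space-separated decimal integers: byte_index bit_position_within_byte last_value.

Read 1: bits[0:1] width=1 -> value=0 (bin 0); offset now 1 = byte 0 bit 1; 47 bits remain
Read 2: bits[1:10] width=9 -> value=114 (bin 001110010); offset now 10 = byte 1 bit 2; 38 bits remain
Read 3: bits[10:17] width=7 -> value=14 (bin 0001110); offset now 17 = byte 2 bit 1; 31 bits remain
Read 4: bits[17:28] width=11 -> value=371 (bin 00101110011); offset now 28 = byte 3 bit 4; 20 bits remain
Read 5: bits[28:35] width=7 -> value=105 (bin 1101001); offset now 35 = byte 4 bit 3; 13 bits remain
Read 6: bits[35:44] width=9 -> value=80 (bin 001010000); offset now 44 = byte 5 bit 4; 4 bits remain

Answer: 5 4 80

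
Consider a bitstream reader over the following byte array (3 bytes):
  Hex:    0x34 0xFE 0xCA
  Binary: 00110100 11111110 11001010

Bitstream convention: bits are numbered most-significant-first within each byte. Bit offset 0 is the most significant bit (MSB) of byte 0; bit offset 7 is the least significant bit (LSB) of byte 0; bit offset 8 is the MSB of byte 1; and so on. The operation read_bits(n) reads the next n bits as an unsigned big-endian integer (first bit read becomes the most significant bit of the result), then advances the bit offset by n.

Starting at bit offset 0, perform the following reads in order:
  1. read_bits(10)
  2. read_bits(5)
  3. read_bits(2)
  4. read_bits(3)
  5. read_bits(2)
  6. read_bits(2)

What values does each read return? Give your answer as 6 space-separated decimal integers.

Read 1: bits[0:10] width=10 -> value=211 (bin 0011010011); offset now 10 = byte 1 bit 2; 14 bits remain
Read 2: bits[10:15] width=5 -> value=31 (bin 11111); offset now 15 = byte 1 bit 7; 9 bits remain
Read 3: bits[15:17] width=2 -> value=1 (bin 01); offset now 17 = byte 2 bit 1; 7 bits remain
Read 4: bits[17:20] width=3 -> value=4 (bin 100); offset now 20 = byte 2 bit 4; 4 bits remain
Read 5: bits[20:22] width=2 -> value=2 (bin 10); offset now 22 = byte 2 bit 6; 2 bits remain
Read 6: bits[22:24] width=2 -> value=2 (bin 10); offset now 24 = byte 3 bit 0; 0 bits remain

Answer: 211 31 1 4 2 2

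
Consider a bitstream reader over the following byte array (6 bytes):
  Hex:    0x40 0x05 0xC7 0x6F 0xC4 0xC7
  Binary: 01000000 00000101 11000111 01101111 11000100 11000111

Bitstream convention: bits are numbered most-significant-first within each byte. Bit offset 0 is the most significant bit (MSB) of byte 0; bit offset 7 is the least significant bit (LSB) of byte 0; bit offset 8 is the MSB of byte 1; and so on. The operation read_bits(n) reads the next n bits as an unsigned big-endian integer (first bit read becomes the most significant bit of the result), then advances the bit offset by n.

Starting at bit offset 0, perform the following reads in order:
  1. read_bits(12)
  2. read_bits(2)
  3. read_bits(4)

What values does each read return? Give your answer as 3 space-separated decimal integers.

Answer: 1024 1 7

Derivation:
Read 1: bits[0:12] width=12 -> value=1024 (bin 010000000000); offset now 12 = byte 1 bit 4; 36 bits remain
Read 2: bits[12:14] width=2 -> value=1 (bin 01); offset now 14 = byte 1 bit 6; 34 bits remain
Read 3: bits[14:18] width=4 -> value=7 (bin 0111); offset now 18 = byte 2 bit 2; 30 bits remain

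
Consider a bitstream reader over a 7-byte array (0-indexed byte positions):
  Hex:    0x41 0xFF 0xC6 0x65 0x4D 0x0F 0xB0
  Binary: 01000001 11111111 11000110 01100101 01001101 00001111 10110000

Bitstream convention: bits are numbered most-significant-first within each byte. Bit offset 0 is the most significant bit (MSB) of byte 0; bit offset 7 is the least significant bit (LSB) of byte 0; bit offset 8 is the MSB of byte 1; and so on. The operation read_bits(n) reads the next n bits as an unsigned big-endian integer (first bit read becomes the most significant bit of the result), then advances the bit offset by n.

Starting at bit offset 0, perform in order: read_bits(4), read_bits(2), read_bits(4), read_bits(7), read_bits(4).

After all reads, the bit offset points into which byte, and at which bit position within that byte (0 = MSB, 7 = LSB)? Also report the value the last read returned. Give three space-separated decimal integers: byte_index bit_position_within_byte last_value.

Read 1: bits[0:4] width=4 -> value=4 (bin 0100); offset now 4 = byte 0 bit 4; 52 bits remain
Read 2: bits[4:6] width=2 -> value=0 (bin 00); offset now 6 = byte 0 bit 6; 50 bits remain
Read 3: bits[6:10] width=4 -> value=7 (bin 0111); offset now 10 = byte 1 bit 2; 46 bits remain
Read 4: bits[10:17] width=7 -> value=127 (bin 1111111); offset now 17 = byte 2 bit 1; 39 bits remain
Read 5: bits[17:21] width=4 -> value=8 (bin 1000); offset now 21 = byte 2 bit 5; 35 bits remain

Answer: 2 5 8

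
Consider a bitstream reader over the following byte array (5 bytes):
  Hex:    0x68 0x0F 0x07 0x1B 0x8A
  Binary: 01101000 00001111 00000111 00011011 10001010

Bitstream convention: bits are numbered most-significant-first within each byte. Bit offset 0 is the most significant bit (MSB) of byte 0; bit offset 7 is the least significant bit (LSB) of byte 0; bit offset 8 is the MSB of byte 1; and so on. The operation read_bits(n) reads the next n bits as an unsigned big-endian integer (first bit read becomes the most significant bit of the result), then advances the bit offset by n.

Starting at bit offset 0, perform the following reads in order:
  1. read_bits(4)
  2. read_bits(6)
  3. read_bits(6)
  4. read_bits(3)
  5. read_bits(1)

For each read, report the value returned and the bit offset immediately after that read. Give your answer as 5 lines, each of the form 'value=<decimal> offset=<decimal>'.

Answer: value=6 offset=4
value=32 offset=10
value=15 offset=16
value=0 offset=19
value=0 offset=20

Derivation:
Read 1: bits[0:4] width=4 -> value=6 (bin 0110); offset now 4 = byte 0 bit 4; 36 bits remain
Read 2: bits[4:10] width=6 -> value=32 (bin 100000); offset now 10 = byte 1 bit 2; 30 bits remain
Read 3: bits[10:16] width=6 -> value=15 (bin 001111); offset now 16 = byte 2 bit 0; 24 bits remain
Read 4: bits[16:19] width=3 -> value=0 (bin 000); offset now 19 = byte 2 bit 3; 21 bits remain
Read 5: bits[19:20] width=1 -> value=0 (bin 0); offset now 20 = byte 2 bit 4; 20 bits remain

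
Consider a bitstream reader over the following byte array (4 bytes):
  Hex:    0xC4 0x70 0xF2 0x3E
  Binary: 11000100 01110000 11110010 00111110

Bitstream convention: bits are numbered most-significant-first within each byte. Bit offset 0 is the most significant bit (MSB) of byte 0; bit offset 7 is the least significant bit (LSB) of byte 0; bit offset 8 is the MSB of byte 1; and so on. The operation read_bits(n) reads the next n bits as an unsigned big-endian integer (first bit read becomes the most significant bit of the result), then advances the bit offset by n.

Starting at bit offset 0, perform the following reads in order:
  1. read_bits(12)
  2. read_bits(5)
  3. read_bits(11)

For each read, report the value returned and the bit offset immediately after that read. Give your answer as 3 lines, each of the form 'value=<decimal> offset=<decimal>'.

Read 1: bits[0:12] width=12 -> value=3143 (bin 110001000111); offset now 12 = byte 1 bit 4; 20 bits remain
Read 2: bits[12:17] width=5 -> value=1 (bin 00001); offset now 17 = byte 2 bit 1; 15 bits remain
Read 3: bits[17:28] width=11 -> value=1827 (bin 11100100011); offset now 28 = byte 3 bit 4; 4 bits remain

Answer: value=3143 offset=12
value=1 offset=17
value=1827 offset=28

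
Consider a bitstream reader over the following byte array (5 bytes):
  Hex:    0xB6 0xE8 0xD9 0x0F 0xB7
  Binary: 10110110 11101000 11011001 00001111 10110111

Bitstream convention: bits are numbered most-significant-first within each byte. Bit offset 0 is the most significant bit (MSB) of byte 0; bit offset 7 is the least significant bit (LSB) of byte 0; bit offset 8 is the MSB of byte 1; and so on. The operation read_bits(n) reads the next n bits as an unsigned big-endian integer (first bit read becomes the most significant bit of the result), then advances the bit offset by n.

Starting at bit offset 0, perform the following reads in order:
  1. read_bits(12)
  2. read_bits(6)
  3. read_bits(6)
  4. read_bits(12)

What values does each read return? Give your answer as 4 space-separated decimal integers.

Answer: 2926 35 25 251

Derivation:
Read 1: bits[0:12] width=12 -> value=2926 (bin 101101101110); offset now 12 = byte 1 bit 4; 28 bits remain
Read 2: bits[12:18] width=6 -> value=35 (bin 100011); offset now 18 = byte 2 bit 2; 22 bits remain
Read 3: bits[18:24] width=6 -> value=25 (bin 011001); offset now 24 = byte 3 bit 0; 16 bits remain
Read 4: bits[24:36] width=12 -> value=251 (bin 000011111011); offset now 36 = byte 4 bit 4; 4 bits remain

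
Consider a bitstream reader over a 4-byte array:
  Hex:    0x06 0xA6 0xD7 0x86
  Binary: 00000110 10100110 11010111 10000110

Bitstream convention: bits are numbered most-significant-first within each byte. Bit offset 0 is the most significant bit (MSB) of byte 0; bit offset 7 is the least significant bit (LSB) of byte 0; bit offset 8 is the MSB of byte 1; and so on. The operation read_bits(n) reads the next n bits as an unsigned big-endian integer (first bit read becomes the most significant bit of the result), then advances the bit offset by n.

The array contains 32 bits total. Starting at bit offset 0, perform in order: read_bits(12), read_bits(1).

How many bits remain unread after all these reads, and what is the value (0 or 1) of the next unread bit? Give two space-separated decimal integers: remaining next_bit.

Answer: 19 1

Derivation:
Read 1: bits[0:12] width=12 -> value=106 (bin 000001101010); offset now 12 = byte 1 bit 4; 20 bits remain
Read 2: bits[12:13] width=1 -> value=0 (bin 0); offset now 13 = byte 1 bit 5; 19 bits remain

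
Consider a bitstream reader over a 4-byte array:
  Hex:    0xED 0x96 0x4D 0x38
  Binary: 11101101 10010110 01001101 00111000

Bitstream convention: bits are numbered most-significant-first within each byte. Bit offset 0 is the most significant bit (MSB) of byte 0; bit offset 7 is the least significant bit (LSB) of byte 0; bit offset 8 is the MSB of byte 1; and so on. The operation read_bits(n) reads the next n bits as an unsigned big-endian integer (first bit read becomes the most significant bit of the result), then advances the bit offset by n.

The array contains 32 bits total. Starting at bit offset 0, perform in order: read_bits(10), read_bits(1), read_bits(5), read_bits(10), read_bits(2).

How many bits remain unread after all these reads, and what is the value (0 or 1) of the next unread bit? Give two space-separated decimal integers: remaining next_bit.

Answer: 4 1

Derivation:
Read 1: bits[0:10] width=10 -> value=950 (bin 1110110110); offset now 10 = byte 1 bit 2; 22 bits remain
Read 2: bits[10:11] width=1 -> value=0 (bin 0); offset now 11 = byte 1 bit 3; 21 bits remain
Read 3: bits[11:16] width=5 -> value=22 (bin 10110); offset now 16 = byte 2 bit 0; 16 bits remain
Read 4: bits[16:26] width=10 -> value=308 (bin 0100110100); offset now 26 = byte 3 bit 2; 6 bits remain
Read 5: bits[26:28] width=2 -> value=3 (bin 11); offset now 28 = byte 3 bit 4; 4 bits remain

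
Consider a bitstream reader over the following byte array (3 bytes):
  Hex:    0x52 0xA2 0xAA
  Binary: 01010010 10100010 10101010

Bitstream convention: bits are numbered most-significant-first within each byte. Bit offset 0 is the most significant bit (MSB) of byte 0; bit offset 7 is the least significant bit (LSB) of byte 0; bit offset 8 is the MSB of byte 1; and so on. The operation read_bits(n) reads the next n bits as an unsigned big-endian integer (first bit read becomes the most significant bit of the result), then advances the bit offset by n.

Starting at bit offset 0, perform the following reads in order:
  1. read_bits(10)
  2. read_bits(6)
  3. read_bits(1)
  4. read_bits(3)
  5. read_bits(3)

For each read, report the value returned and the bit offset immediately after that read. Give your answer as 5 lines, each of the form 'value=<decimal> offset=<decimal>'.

Read 1: bits[0:10] width=10 -> value=330 (bin 0101001010); offset now 10 = byte 1 bit 2; 14 bits remain
Read 2: bits[10:16] width=6 -> value=34 (bin 100010); offset now 16 = byte 2 bit 0; 8 bits remain
Read 3: bits[16:17] width=1 -> value=1 (bin 1); offset now 17 = byte 2 bit 1; 7 bits remain
Read 4: bits[17:20] width=3 -> value=2 (bin 010); offset now 20 = byte 2 bit 4; 4 bits remain
Read 5: bits[20:23] width=3 -> value=5 (bin 101); offset now 23 = byte 2 bit 7; 1 bits remain

Answer: value=330 offset=10
value=34 offset=16
value=1 offset=17
value=2 offset=20
value=5 offset=23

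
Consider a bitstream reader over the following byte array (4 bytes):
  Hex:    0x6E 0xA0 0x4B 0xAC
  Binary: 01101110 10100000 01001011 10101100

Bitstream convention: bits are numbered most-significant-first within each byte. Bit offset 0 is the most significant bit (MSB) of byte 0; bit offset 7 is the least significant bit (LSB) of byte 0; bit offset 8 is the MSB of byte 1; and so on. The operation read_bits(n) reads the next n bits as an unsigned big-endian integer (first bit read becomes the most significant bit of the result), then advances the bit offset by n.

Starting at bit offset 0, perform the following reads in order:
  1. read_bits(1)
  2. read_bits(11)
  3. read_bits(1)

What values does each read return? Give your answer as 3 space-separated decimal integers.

Answer: 0 1770 0

Derivation:
Read 1: bits[0:1] width=1 -> value=0 (bin 0); offset now 1 = byte 0 bit 1; 31 bits remain
Read 2: bits[1:12] width=11 -> value=1770 (bin 11011101010); offset now 12 = byte 1 bit 4; 20 bits remain
Read 3: bits[12:13] width=1 -> value=0 (bin 0); offset now 13 = byte 1 bit 5; 19 bits remain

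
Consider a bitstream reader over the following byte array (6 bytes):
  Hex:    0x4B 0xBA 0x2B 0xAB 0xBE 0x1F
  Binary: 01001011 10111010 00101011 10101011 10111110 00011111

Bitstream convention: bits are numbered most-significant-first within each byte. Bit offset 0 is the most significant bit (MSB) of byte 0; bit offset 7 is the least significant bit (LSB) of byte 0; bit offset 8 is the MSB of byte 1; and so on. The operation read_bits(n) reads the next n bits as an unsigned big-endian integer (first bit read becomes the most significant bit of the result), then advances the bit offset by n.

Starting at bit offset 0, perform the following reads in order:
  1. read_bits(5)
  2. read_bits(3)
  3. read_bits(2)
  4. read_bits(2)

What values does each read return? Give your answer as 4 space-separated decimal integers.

Read 1: bits[0:5] width=5 -> value=9 (bin 01001); offset now 5 = byte 0 bit 5; 43 bits remain
Read 2: bits[5:8] width=3 -> value=3 (bin 011); offset now 8 = byte 1 bit 0; 40 bits remain
Read 3: bits[8:10] width=2 -> value=2 (bin 10); offset now 10 = byte 1 bit 2; 38 bits remain
Read 4: bits[10:12] width=2 -> value=3 (bin 11); offset now 12 = byte 1 bit 4; 36 bits remain

Answer: 9 3 2 3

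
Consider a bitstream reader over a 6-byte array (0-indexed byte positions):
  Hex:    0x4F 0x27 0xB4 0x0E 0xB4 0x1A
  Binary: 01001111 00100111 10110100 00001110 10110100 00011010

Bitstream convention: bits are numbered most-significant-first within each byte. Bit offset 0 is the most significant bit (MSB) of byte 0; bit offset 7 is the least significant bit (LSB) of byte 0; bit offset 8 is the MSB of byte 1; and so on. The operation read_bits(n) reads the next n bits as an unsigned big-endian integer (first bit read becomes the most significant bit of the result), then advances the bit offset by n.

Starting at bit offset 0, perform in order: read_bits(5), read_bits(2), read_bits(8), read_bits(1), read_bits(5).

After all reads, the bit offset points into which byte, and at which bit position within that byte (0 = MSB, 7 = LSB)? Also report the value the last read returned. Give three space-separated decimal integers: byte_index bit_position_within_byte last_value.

Answer: 2 5 22

Derivation:
Read 1: bits[0:5] width=5 -> value=9 (bin 01001); offset now 5 = byte 0 bit 5; 43 bits remain
Read 2: bits[5:7] width=2 -> value=3 (bin 11); offset now 7 = byte 0 bit 7; 41 bits remain
Read 3: bits[7:15] width=8 -> value=147 (bin 10010011); offset now 15 = byte 1 bit 7; 33 bits remain
Read 4: bits[15:16] width=1 -> value=1 (bin 1); offset now 16 = byte 2 bit 0; 32 bits remain
Read 5: bits[16:21] width=5 -> value=22 (bin 10110); offset now 21 = byte 2 bit 5; 27 bits remain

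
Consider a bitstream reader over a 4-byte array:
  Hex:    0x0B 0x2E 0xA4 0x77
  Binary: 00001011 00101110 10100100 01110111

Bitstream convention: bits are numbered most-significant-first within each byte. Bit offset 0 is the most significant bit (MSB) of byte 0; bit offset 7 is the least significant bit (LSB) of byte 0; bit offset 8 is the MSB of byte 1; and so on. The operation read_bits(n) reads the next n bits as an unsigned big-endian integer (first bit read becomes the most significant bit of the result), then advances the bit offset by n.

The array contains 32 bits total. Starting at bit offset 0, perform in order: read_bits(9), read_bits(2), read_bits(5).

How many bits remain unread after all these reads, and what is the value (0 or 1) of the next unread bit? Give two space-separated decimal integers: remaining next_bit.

Read 1: bits[0:9] width=9 -> value=22 (bin 000010110); offset now 9 = byte 1 bit 1; 23 bits remain
Read 2: bits[9:11] width=2 -> value=1 (bin 01); offset now 11 = byte 1 bit 3; 21 bits remain
Read 3: bits[11:16] width=5 -> value=14 (bin 01110); offset now 16 = byte 2 bit 0; 16 bits remain

Answer: 16 1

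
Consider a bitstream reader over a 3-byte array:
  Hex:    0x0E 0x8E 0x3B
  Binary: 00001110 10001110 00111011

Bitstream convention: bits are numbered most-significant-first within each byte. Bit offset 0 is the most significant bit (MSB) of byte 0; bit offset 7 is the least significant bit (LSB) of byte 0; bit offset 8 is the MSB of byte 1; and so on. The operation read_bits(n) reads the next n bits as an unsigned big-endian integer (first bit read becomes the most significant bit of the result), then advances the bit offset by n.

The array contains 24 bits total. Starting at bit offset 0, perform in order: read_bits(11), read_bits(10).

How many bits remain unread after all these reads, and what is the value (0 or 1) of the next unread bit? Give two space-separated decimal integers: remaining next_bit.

Answer: 3 0

Derivation:
Read 1: bits[0:11] width=11 -> value=116 (bin 00001110100); offset now 11 = byte 1 bit 3; 13 bits remain
Read 2: bits[11:21] width=10 -> value=455 (bin 0111000111); offset now 21 = byte 2 bit 5; 3 bits remain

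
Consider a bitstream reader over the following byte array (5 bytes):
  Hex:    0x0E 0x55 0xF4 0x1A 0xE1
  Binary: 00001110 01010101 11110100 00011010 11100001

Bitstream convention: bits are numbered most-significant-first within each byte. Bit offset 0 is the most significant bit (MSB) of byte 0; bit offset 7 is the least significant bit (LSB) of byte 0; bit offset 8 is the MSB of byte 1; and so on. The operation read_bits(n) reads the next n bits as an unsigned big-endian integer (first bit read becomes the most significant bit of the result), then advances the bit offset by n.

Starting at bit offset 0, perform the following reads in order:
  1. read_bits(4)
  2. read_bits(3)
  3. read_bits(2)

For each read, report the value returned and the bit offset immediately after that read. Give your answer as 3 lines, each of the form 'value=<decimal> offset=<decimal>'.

Answer: value=0 offset=4
value=7 offset=7
value=0 offset=9

Derivation:
Read 1: bits[0:4] width=4 -> value=0 (bin 0000); offset now 4 = byte 0 bit 4; 36 bits remain
Read 2: bits[4:7] width=3 -> value=7 (bin 111); offset now 7 = byte 0 bit 7; 33 bits remain
Read 3: bits[7:9] width=2 -> value=0 (bin 00); offset now 9 = byte 1 bit 1; 31 bits remain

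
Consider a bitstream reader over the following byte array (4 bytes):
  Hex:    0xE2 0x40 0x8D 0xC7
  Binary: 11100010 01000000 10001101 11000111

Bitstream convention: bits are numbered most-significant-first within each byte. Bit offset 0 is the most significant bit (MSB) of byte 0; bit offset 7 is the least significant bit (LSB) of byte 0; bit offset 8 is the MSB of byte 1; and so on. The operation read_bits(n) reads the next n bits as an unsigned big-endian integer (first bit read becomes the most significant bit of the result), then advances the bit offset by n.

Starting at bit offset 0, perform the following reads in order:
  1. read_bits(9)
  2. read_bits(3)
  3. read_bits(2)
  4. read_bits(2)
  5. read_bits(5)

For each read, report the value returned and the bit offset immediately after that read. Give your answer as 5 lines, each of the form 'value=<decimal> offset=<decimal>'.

Answer: value=452 offset=9
value=4 offset=12
value=0 offset=14
value=0 offset=16
value=17 offset=21

Derivation:
Read 1: bits[0:9] width=9 -> value=452 (bin 111000100); offset now 9 = byte 1 bit 1; 23 bits remain
Read 2: bits[9:12] width=3 -> value=4 (bin 100); offset now 12 = byte 1 bit 4; 20 bits remain
Read 3: bits[12:14] width=2 -> value=0 (bin 00); offset now 14 = byte 1 bit 6; 18 bits remain
Read 4: bits[14:16] width=2 -> value=0 (bin 00); offset now 16 = byte 2 bit 0; 16 bits remain
Read 5: bits[16:21] width=5 -> value=17 (bin 10001); offset now 21 = byte 2 bit 5; 11 bits remain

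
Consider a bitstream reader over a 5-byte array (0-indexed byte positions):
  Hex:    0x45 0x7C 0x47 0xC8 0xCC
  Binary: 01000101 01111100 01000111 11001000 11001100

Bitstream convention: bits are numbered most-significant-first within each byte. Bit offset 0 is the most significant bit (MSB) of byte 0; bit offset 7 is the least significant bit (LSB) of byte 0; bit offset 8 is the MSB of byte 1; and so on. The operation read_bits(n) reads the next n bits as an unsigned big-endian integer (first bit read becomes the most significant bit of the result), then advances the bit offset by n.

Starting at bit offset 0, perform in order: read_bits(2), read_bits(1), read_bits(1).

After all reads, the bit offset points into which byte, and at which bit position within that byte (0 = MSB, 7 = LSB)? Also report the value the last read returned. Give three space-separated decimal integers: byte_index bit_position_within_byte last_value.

Read 1: bits[0:2] width=2 -> value=1 (bin 01); offset now 2 = byte 0 bit 2; 38 bits remain
Read 2: bits[2:3] width=1 -> value=0 (bin 0); offset now 3 = byte 0 bit 3; 37 bits remain
Read 3: bits[3:4] width=1 -> value=0 (bin 0); offset now 4 = byte 0 bit 4; 36 bits remain

Answer: 0 4 0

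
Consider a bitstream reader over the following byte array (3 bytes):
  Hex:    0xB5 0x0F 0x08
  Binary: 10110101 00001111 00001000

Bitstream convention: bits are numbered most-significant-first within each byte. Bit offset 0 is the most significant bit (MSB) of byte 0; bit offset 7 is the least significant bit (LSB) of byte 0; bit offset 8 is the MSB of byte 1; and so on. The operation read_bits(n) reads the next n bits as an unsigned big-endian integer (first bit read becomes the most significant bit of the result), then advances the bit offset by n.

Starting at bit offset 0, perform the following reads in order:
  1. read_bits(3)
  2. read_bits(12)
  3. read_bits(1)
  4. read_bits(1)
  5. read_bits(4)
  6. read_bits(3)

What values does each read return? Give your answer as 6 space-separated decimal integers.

Read 1: bits[0:3] width=3 -> value=5 (bin 101); offset now 3 = byte 0 bit 3; 21 bits remain
Read 2: bits[3:15] width=12 -> value=2695 (bin 101010000111); offset now 15 = byte 1 bit 7; 9 bits remain
Read 3: bits[15:16] width=1 -> value=1 (bin 1); offset now 16 = byte 2 bit 0; 8 bits remain
Read 4: bits[16:17] width=1 -> value=0 (bin 0); offset now 17 = byte 2 bit 1; 7 bits remain
Read 5: bits[17:21] width=4 -> value=1 (bin 0001); offset now 21 = byte 2 bit 5; 3 bits remain
Read 6: bits[21:24] width=3 -> value=0 (bin 000); offset now 24 = byte 3 bit 0; 0 bits remain

Answer: 5 2695 1 0 1 0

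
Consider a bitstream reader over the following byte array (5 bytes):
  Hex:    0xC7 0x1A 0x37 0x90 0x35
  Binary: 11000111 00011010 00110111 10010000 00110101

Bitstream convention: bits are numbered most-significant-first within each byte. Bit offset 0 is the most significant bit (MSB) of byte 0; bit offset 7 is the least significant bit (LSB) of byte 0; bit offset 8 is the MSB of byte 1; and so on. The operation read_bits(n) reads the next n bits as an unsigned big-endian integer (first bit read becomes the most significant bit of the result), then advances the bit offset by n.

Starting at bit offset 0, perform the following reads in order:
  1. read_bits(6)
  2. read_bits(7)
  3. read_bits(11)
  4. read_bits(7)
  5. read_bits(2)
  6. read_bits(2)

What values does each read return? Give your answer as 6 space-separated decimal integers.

Read 1: bits[0:6] width=6 -> value=49 (bin 110001); offset now 6 = byte 0 bit 6; 34 bits remain
Read 2: bits[6:13] width=7 -> value=99 (bin 1100011); offset now 13 = byte 1 bit 5; 27 bits remain
Read 3: bits[13:24] width=11 -> value=567 (bin 01000110111); offset now 24 = byte 3 bit 0; 16 bits remain
Read 4: bits[24:31] width=7 -> value=72 (bin 1001000); offset now 31 = byte 3 bit 7; 9 bits remain
Read 5: bits[31:33] width=2 -> value=0 (bin 00); offset now 33 = byte 4 bit 1; 7 bits remain
Read 6: bits[33:35] width=2 -> value=1 (bin 01); offset now 35 = byte 4 bit 3; 5 bits remain

Answer: 49 99 567 72 0 1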